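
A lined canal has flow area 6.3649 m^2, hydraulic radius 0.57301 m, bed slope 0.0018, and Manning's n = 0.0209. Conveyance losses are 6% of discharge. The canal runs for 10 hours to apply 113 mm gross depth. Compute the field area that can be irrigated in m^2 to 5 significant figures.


Approach: apply Manning's equation with a conveyance and depth budget, Q = (1/n)*A*R^(2/3)*S^(1/2); Q_field = Q*(1-loss); Area = Q_field*t/(d/1000).
Step 1 — canal discharge (Manning's equation):
  Q = (1/0.0209) * 6.3649 * 0.57301^(2/3) * 0.0018^(1/2) = 8.913666 m^3/s
Step 2 — delivered flow: Q_field = 8.913666*(1 - 6/100) = 8.378846 m^3/s
Step 3 — volume delivered: V = 8.378846 * 10*3600 = 301638.5 m^3
Step 4 — area served: A = V / (depth/1000) = 301638.5 / 0.113 = 2669400 m^2
Therefore the field area that can be irrigated = 2669400 m^2.


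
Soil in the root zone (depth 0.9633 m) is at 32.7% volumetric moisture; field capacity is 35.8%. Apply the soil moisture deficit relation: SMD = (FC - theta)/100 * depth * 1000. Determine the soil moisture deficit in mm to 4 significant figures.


SMD = (35.8 - 32.7)/100 * 0.9633 * 1000 = 29.86 mm
Therefore the soil moisture deficit = 29.86 mm.


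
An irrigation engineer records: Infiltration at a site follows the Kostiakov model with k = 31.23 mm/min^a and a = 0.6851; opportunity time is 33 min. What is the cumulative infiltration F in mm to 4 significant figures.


Approach: apply the Kostiakov infiltration equation, F = k*t^a.
F = 31.23 * 33^0.6851 = 342.7 mm
Therefore the cumulative infiltration F = 342.7 mm.


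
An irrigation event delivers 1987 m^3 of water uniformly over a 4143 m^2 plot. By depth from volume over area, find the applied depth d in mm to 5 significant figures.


Approach: apply depth from volume over area, d = (V/A)*1000.
d = (1987 / 4143) * 1000 = 479.60 mm
Therefore the applied depth d = 479.60 mm.


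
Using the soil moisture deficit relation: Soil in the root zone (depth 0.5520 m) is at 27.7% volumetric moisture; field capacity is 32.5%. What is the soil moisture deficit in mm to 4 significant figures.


Approach: apply the soil moisture deficit relation, SMD = (FC - theta)/100 * depth * 1000.
SMD = (32.5 - 27.7)/100 * 0.5520 * 1000 = 26.50 mm
Therefore the soil moisture deficit = 26.50 mm.


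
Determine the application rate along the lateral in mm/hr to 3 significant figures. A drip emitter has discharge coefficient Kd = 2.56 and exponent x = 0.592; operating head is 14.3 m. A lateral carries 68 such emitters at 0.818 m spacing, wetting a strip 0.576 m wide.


Approach: apply the emitter equation with a lateral mass balance, q = Kd*h^x; Q = n*q; rate = Q/(n*spacing*width).
Step 1 — single emitter flow (q = Kd*h^x):
  q = 2.56 * 14.3^0.592 = 12.365 L/hr
Step 2 — total lateral flow: Q = 68 * 12.365 = 840.83 L/hr
Step 3 — wetted area: A = 68 * 0.818 * 0.576 = 32.039 m^2
Step 4 — application rate: Q/A = 840.83/32.039 = 26.2 mm/hr
Therefore the application rate along the lateral = 26.2 mm/hr.


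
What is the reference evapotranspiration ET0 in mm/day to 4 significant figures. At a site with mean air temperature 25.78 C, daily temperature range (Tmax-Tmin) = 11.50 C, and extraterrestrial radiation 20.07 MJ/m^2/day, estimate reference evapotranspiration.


Approach: apply the Hargreaves-Samani method, ET0 = 0.0023*(Tmean+17.8)*sqrt(Tmax-Tmin)*0.408*Ra.
ET0 = 0.0023*(25.78+17.8)*sqrt(11.50)*0.408*20.07 = 2.783 mm/day
Therefore the reference evapotranspiration ET0 = 2.783 mm/day.


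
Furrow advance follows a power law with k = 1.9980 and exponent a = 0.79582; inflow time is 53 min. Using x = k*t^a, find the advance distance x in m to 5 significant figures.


x = 1.9980 * 53^0.79582 = 47.077 m
Therefore the advance distance x = 47.077 m.


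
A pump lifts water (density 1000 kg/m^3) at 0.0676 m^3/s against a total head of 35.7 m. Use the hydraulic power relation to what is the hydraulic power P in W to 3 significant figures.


Approach: apply the hydraulic power relation, P = rho*g*Q*H.
P = 1000 * 9.81 * 0.0676 * 35.7 = 23700 W
Therefore the hydraulic power P = 23700 W.


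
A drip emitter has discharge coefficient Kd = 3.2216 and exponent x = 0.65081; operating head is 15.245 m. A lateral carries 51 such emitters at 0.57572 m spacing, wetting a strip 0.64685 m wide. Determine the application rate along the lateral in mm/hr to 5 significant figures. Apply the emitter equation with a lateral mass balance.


Approach: apply the emitter equation with a lateral mass balance, q = Kd*h^x; Q = n*q; rate = Q/(n*spacing*width).
Step 1 — single emitter flow (q = Kd*h^x):
  q = 3.2216 * 15.245^0.65081 = 18.96980 L/hr
Step 2 — total lateral flow: Q = 51 * 18.96980 = 967.4599 L/hr
Step 3 — wetted area: A = 51 * 0.57572 * 0.64685 = 18.99263 m^2
Step 4 — application rate: Q/A = 967.4599/18.99263 = 50.939 mm/hr
Therefore the application rate along the lateral = 50.939 mm/hr.


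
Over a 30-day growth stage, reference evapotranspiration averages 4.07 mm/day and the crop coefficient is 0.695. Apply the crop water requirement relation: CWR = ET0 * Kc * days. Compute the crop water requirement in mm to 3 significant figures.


CWR = 4.07 * 0.695 * 30 = 84.9 mm
Therefore the crop water requirement = 84.9 mm.


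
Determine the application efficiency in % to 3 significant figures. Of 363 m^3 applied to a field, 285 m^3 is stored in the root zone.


Approach: apply the application efficiency ratio, Ea = (stored/applied)*100.
Ea = (285/363)*100 = 78.5 %
Therefore the application efficiency = 78.5 %.


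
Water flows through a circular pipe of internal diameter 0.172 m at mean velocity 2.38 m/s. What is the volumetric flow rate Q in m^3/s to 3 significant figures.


Approach: apply the continuity equation for pipe flow, Q = A * v with A = pi*(D/2)^2.
A = pi*(0.172/2)^2 = 0.023235 m^2
Q = 0.023235 * 2.38 = 0.0553 m^3/s
Therefore the volumetric flow rate Q = 0.0553 m^3/s.


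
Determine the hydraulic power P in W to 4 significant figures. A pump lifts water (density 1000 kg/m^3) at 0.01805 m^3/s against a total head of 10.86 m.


Approach: apply the hydraulic power relation, P = rho*g*Q*H.
P = 1000 * 9.81 * 0.01805 * 10.86 = 1923 W
Therefore the hydraulic power P = 1923 W.


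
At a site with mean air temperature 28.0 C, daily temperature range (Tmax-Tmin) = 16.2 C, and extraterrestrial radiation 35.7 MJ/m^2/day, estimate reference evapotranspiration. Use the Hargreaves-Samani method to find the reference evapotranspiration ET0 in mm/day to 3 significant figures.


Approach: apply the Hargreaves-Samani method, ET0 = 0.0023*(Tmean+17.8)*sqrt(Tmax-Tmin)*0.408*Ra.
ET0 = 0.0023*(28.0+17.8)*sqrt(16.2)*0.408*35.7 = 6.18 mm/day
Therefore the reference evapotranspiration ET0 = 6.18 mm/day.


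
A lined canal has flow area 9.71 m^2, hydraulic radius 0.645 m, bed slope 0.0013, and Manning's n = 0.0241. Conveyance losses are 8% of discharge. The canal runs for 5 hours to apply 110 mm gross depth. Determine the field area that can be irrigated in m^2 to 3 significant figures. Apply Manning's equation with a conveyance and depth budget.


Approach: apply Manning's equation with a conveyance and depth budget, Q = (1/n)*A*R^(2/3)*S^(1/2); Q_field = Q*(1-loss); Area = Q_field*t/(d/1000).
Step 1 — canal discharge (Manning's equation):
  Q = (1/0.0241) * 9.71 * 0.645^(2/3) * 0.0013^(1/2) = 10.845 m^3/s
Step 2 — delivered flow: Q_field = 10.845*(1 - 8/100) = 9.9770 m^3/s
Step 3 — volume delivered: V = 9.9770 * 5*3600 = 179590 m^3
Step 4 — area served: A = V / (depth/1000) = 179590 / 0.11 = 1630000 m^2
Therefore the field area that can be irrigated = 1630000 m^2.


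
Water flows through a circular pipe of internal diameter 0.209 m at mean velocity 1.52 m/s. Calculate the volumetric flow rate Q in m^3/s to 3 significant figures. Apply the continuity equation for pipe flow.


Approach: apply the continuity equation for pipe flow, Q = A * v with A = pi*(D/2)^2.
A = pi*(0.209/2)^2 = 0.034307 m^2
Q = 0.034307 * 1.52 = 0.0521 m^3/s
Therefore the volumetric flow rate Q = 0.0521 m^3/s.


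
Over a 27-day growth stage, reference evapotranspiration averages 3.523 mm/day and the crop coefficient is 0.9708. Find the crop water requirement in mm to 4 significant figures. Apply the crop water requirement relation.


Approach: apply the crop water requirement relation, CWR = ET0 * Kc * days.
CWR = 3.523 * 0.9708 * 27 = 92.34 mm
Therefore the crop water requirement = 92.34 mm.


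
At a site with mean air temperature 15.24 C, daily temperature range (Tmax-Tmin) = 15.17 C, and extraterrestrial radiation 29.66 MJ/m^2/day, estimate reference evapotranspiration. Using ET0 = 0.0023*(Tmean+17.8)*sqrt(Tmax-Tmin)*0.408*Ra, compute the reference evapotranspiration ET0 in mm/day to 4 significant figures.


ET0 = 0.0023*(15.24+17.8)*sqrt(15.17)*0.408*29.66 = 3.582 mm/day
Therefore the reference evapotranspiration ET0 = 3.582 mm/day.


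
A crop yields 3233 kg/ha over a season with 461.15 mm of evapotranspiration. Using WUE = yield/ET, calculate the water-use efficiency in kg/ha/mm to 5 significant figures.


WUE = 3233 / 461.15 = 7.0107 kg/ha/mm
Therefore the water-use efficiency = 7.0107 kg/ha/mm.


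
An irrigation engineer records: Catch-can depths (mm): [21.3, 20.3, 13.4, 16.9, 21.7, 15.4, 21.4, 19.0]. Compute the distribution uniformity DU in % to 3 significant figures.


Approach: apply the low-quarter distribution uniformity, DU = (mean of lowest quarter of readings / overall mean)*100.
sorted lowest 2 of 8: [13.4, 15.4] -> mean = 14.400 mm
overall mean = 18.675 mm
DU = (14.400/18.675)*100 = 77.1 %
Therefore the distribution uniformity DU = 77.1 %.


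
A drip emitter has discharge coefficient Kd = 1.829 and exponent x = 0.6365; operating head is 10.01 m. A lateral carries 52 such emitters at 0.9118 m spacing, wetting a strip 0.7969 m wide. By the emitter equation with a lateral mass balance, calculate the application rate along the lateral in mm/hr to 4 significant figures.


Approach: apply the emitter equation with a lateral mass balance, q = Kd*h^x; Q = n*q; rate = Q/(n*spacing*width).
Step 1 — single emitter flow (q = Kd*h^x):
  q = 1.829 * 10.01^0.6365 = 7.92483 L/hr
Step 2 — total lateral flow: Q = 52 * 7.92483 = 412.091 L/hr
Step 3 — wetted area: A = 52 * 0.9118 * 0.7969 = 37.7839 m^2
Step 4 — application rate: Q/A = 412.091/37.7839 = 10.91 mm/hr
Therefore the application rate along the lateral = 10.91 mm/hr.


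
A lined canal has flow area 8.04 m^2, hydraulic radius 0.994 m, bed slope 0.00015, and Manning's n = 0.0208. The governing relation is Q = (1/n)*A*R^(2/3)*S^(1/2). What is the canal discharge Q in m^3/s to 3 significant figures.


Q = (1/0.0208) * 8.04 * 0.994^(2/3) * 0.00015^(1/2) = 4.72 m^3/s
Therefore the canal discharge Q = 4.72 m^3/s.


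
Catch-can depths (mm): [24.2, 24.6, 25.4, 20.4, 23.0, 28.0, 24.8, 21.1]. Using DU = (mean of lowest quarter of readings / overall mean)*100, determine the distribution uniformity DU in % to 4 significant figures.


sorted lowest 2 of 8: [20.4, 21.1] -> mean = 20.7500 mm
overall mean = 23.9375 mm
DU = (20.7500/23.9375)*100 = 86.68 %
Therefore the distribution uniformity DU = 86.68 %.


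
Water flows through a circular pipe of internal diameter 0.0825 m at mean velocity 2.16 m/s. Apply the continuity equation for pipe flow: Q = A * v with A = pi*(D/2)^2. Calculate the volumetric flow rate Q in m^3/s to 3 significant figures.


A = pi*(0.0825/2)^2 = 0.0053456 m^2
Q = 0.0053456 * 2.16 = 0.0115 m^3/s
Therefore the volumetric flow rate Q = 0.0115 m^3/s.


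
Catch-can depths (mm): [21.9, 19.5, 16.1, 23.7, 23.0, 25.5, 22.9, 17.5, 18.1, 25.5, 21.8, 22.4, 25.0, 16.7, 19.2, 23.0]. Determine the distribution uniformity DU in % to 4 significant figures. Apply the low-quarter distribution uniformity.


Approach: apply the low-quarter distribution uniformity, DU = (mean of lowest quarter of readings / overall mean)*100.
sorted lowest 4 of 16: [16.1, 16.7, 17.5, 18.1] -> mean = 17.1000 mm
overall mean = 21.3625 mm
DU = (17.1000/21.3625)*100 = 80.05 %
Therefore the distribution uniformity DU = 80.05 %.


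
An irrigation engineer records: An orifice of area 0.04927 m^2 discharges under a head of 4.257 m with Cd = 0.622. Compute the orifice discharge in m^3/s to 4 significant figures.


Approach: apply the orifice equation, Q = Cd*A*sqrt(2*g*h).
Q = 0.622 * 0.04927 * sqrt(2*9.81*4.257) = 0.2801 m^3/s
Therefore the orifice discharge = 0.2801 m^3/s.


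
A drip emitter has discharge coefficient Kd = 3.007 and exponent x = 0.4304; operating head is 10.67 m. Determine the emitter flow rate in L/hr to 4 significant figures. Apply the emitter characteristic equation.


Approach: apply the emitter characteristic equation, q = Kd * h^x.
q = 3.007 * 10.67^0.4304 = 8.330 L/hr
Therefore the emitter flow rate = 8.330 L/hr.


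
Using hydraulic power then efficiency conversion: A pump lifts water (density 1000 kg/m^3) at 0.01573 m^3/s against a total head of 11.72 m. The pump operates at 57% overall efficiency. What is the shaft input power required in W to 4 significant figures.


Approach: apply hydraulic power then efficiency conversion, P = rho*g*Q*H; P_in = P/eta.
Step 1 — hydraulic power (P = rho*g*Q*H):
  P = 1000 * 9.81 * 0.01573 * 11.72 = 1808.53 W
Step 2 — input power: P_in = P/eta = 1808.53 / 0.57 = 3173 W
Therefore the shaft input power required = 3173 W.


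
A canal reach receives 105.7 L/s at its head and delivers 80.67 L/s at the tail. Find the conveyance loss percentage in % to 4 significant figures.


Approach: apply the conveyance loss ratio, loss% = ((Q_head - Q_tail)/Q_head)*100.
loss = ((105.7 - 80.67)/105.7)*100 = 23.68 %
Therefore the conveyance loss percentage = 23.68 %.


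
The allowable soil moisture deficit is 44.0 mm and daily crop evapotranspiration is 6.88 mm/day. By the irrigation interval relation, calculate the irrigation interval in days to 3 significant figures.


Approach: apply the irrigation interval relation, interval = SMD / ETc.
interval = 44.0 / 6.88 = 6.40 days
Therefore the irrigation interval = 6.40 days.


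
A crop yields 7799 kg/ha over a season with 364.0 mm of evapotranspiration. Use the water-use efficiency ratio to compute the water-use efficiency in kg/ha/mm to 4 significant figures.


Approach: apply the water-use efficiency ratio, WUE = yield/ET.
WUE = 7799 / 364.0 = 21.43 kg/ha/mm
Therefore the water-use efficiency = 21.43 kg/ha/mm.


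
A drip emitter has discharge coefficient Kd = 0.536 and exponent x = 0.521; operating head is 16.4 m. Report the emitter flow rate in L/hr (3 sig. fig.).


Approach: apply the emitter characteristic equation, q = Kd * h^x.
q = 0.536 * 16.4^0.521 = 2.30 L/hr
Therefore the emitter flow rate = 2.30 L/hr.


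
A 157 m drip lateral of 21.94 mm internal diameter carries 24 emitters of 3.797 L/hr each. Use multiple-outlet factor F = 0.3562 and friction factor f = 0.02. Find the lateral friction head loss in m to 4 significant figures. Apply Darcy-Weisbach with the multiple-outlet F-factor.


Approach: apply Darcy-Weisbach with the multiple-outlet F-factor, Q = n*q/(3600*1000) m^3/s; v = Q/A; hf = F*f*(L/D)*(v^2/(2g)).
Q = 24*3.797/(3600*1000) = 2.53133e-05 m^3/s
A = pi*(21.94e-3/2)^2 = 3.78062e-04 m^2, so v = Q/A = 0.0669555 m/s
hf = 0.3562*0.02*(157/0.02194)*(0.0669555^2/(2*9.81)) = 0.01165 m
Therefore the lateral friction head loss = 0.01165 m.


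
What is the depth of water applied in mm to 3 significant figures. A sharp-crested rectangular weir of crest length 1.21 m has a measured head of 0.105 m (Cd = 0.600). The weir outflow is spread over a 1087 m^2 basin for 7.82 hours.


Approach: apply the rectangular weir equation with a volume-to-depth conversion, Q = (2/3)*Cd*L*sqrt(2g)*H^1.5; d = Q*t/A * 1000.
Step 1 — weir discharge:
  Q = (2/3)*0.600*1.21*sqrt(2*9.81)*0.105^1.5 = 0.072942 m^3/s
Step 2 — volume: V = 0.072942 * 7.82*3600 = 2053.5 m^3
Step 3 — depth: d = V/A * 1000 = 2053.5/1087 * 1000 = 1890 mm
Therefore the depth of water applied = 1890 mm.


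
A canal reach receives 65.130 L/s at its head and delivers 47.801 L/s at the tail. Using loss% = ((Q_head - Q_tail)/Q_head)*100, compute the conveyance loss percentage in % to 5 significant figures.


loss = ((65.130 - 47.801)/65.130)*100 = 26.607 %
Therefore the conveyance loss percentage = 26.607 %.


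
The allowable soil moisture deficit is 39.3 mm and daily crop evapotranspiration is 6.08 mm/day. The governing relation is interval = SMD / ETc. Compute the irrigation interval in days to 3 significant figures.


interval = 39.3 / 6.08 = 6.46 days
Therefore the irrigation interval = 6.46 days.


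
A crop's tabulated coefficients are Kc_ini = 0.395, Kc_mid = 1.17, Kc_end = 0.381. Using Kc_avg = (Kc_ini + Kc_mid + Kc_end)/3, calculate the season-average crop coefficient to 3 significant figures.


Kc_avg = (0.395 + 1.17 + 0.381)/3 = 0.649
Therefore the season-average crop coefficient = 0.649.


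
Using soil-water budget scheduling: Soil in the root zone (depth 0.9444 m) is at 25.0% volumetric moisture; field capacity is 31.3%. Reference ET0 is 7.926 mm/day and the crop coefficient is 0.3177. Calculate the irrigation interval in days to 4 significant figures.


Approach: apply soil-water budget scheduling, SMD = (FC-theta)/100*depth*1000; ETc = ET0*Kc; interval = SMD/ETc.
Step 1 — soil moisture deficit:
  SMD = (31.3 - 25.0)/100 * 0.9444 * 1000 = 59.4972 mm
Step 2 — daily crop ET (ETc = ET0*Kc):
  ETc = 7.926 * 0.3177 = 2.51809 mm/day
Step 3 — irrigation interval (SMD/ETc):
  interval = 59.4972 / 2.51809 = 23.63 days
Therefore the irrigation interval = 23.63 days.


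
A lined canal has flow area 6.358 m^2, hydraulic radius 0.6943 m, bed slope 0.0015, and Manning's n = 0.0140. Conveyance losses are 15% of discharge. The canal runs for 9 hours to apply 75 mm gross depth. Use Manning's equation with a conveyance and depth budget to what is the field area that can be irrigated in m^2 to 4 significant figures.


Approach: apply Manning's equation with a conveyance and depth budget, Q = (1/n)*A*R^(2/3)*S^(1/2); Q_field = Q*(1-loss); Area = Q_field*t/(d/1000).
Step 1 — canal discharge (Manning's equation):
  Q = (1/0.0140) * 6.358 * 0.6943^(2/3) * 0.0015^(1/2) = 13.7912 m^3/s
Step 2 — delivered flow: Q_field = 13.7912*(1 - 15/100) = 11.7225 m^3/s
Step 3 — volume delivered: V = 11.7225 * 9*3600 = 379810 m^3
Step 4 — area served: A = V / (depth/1000) = 379810 / 0.075 = 5064000 m^2
Therefore the field area that can be irrigated = 5064000 m^2.


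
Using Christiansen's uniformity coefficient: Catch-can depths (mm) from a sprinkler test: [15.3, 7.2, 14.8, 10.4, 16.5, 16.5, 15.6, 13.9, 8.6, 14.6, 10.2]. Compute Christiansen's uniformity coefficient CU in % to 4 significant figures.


Approach: apply Christiansen's uniformity coefficient, CU = (1 - mean_abs_deviation/mean)*100.
mean = 13.0545 mm
mean |d_i - mean| = 2.87603 mm
CU = (1 - 2.87603/13.0545)*100 = 77.97 %
Therefore Christiansen's uniformity coefficient CU = 77.97 %.


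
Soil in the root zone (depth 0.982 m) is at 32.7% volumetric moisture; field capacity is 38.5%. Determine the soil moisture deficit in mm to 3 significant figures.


Approach: apply the soil moisture deficit relation, SMD = (FC - theta)/100 * depth * 1000.
SMD = (38.5 - 32.7)/100 * 0.982 * 1000 = 57.0 mm
Therefore the soil moisture deficit = 57.0 mm.


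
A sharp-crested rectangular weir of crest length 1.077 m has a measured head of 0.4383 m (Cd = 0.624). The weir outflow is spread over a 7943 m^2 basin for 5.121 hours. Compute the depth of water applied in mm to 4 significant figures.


Approach: apply the rectangular weir equation with a volume-to-depth conversion, Q = (2/3)*Cd*L*sqrt(2g)*H^1.5; d = Q*t/A * 1000.
Step 1 — weir discharge:
  Q = (2/3)*0.624*1.077*sqrt(2*9.81)*0.4383^1.5 = 0.575858 m^3/s
Step 2 — volume: V = 0.575858 * 5.121*3600 = 10616.3 m^3
Step 3 — depth: d = V/A * 1000 = 10616.3/7943 * 1000 = 1337 mm
Therefore the depth of water applied = 1337 mm.


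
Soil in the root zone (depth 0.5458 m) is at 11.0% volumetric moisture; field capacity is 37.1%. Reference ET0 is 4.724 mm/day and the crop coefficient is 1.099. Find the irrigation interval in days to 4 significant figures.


Approach: apply soil-water budget scheduling, SMD = (FC-theta)/100*depth*1000; ETc = ET0*Kc; interval = SMD/ETc.
Step 1 — soil moisture deficit:
  SMD = (37.1 - 11.0)/100 * 0.5458 * 1000 = 142.454 mm
Step 2 — daily crop ET (ETc = ET0*Kc):
  ETc = 4.724 * 1.099 = 5.19168 mm/day
Step 3 — irrigation interval (SMD/ETc):
  interval = 142.454 / 5.19168 = 27.44 days
Therefore the irrigation interval = 27.44 days.


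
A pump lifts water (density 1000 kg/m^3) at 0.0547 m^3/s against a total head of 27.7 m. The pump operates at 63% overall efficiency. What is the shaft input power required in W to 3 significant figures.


Approach: apply hydraulic power then efficiency conversion, P = rho*g*Q*H; P_in = P/eta.
Step 1 — hydraulic power (P = rho*g*Q*H):
  P = 1000 * 9.81 * 0.0547 * 27.7 = 14864 W
Step 2 — input power: P_in = P/eta = 14864 / 0.63 = 23600 W
Therefore the shaft input power required = 23600 W.


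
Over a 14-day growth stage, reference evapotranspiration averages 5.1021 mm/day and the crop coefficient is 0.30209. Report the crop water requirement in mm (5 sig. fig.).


Approach: apply the crop water requirement relation, CWR = ET0 * Kc * days.
CWR = 5.1021 * 0.30209 * 14 = 21.578 mm
Therefore the crop water requirement = 21.578 mm.


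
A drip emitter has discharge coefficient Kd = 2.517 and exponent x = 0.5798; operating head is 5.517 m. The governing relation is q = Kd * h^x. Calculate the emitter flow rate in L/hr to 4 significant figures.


q = 2.517 * 5.517^0.5798 = 6.775 L/hr
Therefore the emitter flow rate = 6.775 L/hr.


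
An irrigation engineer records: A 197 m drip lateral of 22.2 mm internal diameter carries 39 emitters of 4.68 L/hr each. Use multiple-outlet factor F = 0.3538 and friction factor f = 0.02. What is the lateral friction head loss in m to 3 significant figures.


Approach: apply Darcy-Weisbach with the multiple-outlet F-factor, Q = n*q/(3600*1000) m^3/s; v = Q/A; hf = F*f*(L/D)*(v^2/(2g)).
Q = 39*4.68/(3600*1000) = 5.0700e-05 m^3/s
A = pi*(22.2e-3/2)^2 = 3.8708e-04 m^2, so v = Q/A = 0.13098 m/s
hf = 0.3538*0.02*(197/0.0222)*(0.13098^2/(2*9.81)) = 0.0549 m
Therefore the lateral friction head loss = 0.0549 m.


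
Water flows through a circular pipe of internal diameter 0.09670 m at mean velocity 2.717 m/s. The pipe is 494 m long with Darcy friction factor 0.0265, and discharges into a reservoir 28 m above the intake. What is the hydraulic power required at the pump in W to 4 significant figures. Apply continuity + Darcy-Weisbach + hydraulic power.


Approach: apply continuity + Darcy-Weisbach + hydraulic power, Q = A*v; hf = f*(L/D)*(v^2/(2g)); H = static + hf; P = rho*g*Q*H.
Step 1 — flow rate (continuity, Q = A*v):
  A = pi*(0.09670/2)^2 = 0.00734417 m^2
  Q = 0.00734417 * 2.717 = 0.0199541 m^3/s
Step 2 — friction head loss (Darcy-Weisbach):
  hf = 0.0265 * (494/0.09670) * (2.717^2 / (2*9.81))
  hf = 50.9362 m
Step 3 — total head: H = 28 + 50.9362 = 78.9362 m
Step 4 — hydraulic power (P = rho*g*Q*H):
  P = 1000 * 9.81 * 0.0199541 * 78.9362 = 15450 W
Therefore the hydraulic power required at the pump = 15450 W.


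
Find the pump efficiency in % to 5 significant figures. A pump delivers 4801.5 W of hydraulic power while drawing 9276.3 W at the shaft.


Approach: apply the efficiency ratio, eta = (P_out/P_in)*100.
eta = (4801.5 / 9276.3) * 100 = 51.761 %
Therefore the pump efficiency = 51.761 %.


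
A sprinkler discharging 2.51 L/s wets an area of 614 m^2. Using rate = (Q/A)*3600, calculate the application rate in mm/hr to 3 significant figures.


rate = (2.51 / 614) * 3600 = 14.7 mm/hr
Therefore the application rate = 14.7 mm/hr.


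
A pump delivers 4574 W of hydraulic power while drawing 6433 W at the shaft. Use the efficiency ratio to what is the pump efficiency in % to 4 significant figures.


Approach: apply the efficiency ratio, eta = (P_out/P_in)*100.
eta = (4574 / 6433) * 100 = 71.10 %
Therefore the pump efficiency = 71.10 %.


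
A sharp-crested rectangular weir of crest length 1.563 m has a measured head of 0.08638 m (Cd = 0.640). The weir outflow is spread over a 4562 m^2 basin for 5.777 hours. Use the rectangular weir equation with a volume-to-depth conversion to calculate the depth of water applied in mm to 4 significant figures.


Approach: apply the rectangular weir equation with a volume-to-depth conversion, Q = (2/3)*Cd*L*sqrt(2g)*H^1.5; d = Q*t/A * 1000.
Step 1 — weir discharge:
  Q = (2/3)*0.640*1.563*sqrt(2*9.81)*0.08638^1.5 = 0.0749924 m^3/s
Step 2 — volume: V = 0.0749924 * 5.777*3600 = 1559.63 m^3
Step 3 — depth: d = V/A * 1000 = 1559.63/4562 * 1000 = 341.9 mm
Therefore the depth of water applied = 341.9 mm.


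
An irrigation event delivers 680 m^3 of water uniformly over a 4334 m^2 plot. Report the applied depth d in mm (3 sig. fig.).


Approach: apply depth from volume over area, d = (V/A)*1000.
d = (680 / 4334) * 1000 = 157 mm
Therefore the applied depth d = 157 mm.


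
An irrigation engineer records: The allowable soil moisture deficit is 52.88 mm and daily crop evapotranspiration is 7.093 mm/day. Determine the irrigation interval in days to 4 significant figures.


Approach: apply the irrigation interval relation, interval = SMD / ETc.
interval = 52.88 / 7.093 = 7.455 days
Therefore the irrigation interval = 7.455 days.


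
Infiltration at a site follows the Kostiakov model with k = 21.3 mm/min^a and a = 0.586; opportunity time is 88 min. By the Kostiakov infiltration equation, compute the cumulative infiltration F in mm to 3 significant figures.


Approach: apply the Kostiakov infiltration equation, F = k*t^a.
F = 21.3 * 88^0.586 = 294 mm
Therefore the cumulative infiltration F = 294 mm.


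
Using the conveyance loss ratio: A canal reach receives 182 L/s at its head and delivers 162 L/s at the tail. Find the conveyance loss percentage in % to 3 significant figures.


Approach: apply the conveyance loss ratio, loss% = ((Q_head - Q_tail)/Q_head)*100.
loss = ((182 - 162)/182)*100 = 11.0 %
Therefore the conveyance loss percentage = 11.0 %.


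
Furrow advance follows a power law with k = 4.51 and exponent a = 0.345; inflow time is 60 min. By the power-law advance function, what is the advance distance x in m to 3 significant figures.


Approach: apply the power-law advance function, x = k*t^a.
x = 4.51 * 60^0.345 = 18.5 m
Therefore the advance distance x = 18.5 m.


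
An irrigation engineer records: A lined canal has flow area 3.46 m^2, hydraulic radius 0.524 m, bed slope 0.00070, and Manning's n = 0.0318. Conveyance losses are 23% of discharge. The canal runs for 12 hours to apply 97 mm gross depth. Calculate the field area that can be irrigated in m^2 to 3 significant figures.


Approach: apply Manning's equation with a conveyance and depth budget, Q = (1/n)*A*R^(2/3)*S^(1/2); Q_field = Q*(1-loss); Area = Q_field*t/(d/1000).
Step 1 — canal discharge (Manning's equation):
  Q = (1/0.0318) * 3.46 * 0.524^(2/3) * 0.00070^(1/2) = 1.8711 m^3/s
Step 2 — delivered flow: Q_field = 1.8711*(1 - 23/100) = 1.4407 m^3/s
Step 3 — volume delivered: V = 1.4407 * 12*3600 = 62239 m^3
Step 4 — area served: A = V / (depth/1000) = 62239 / 0.097 = 642000 m^2
Therefore the field area that can be irrigated = 642000 m^2.


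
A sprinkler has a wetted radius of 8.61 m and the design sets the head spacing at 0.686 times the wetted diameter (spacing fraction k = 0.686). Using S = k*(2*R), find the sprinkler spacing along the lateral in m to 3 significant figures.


S = 0.686 * (2 * 8.61) = 11.8 m
Therefore the sprinkler spacing along the lateral = 11.8 m.


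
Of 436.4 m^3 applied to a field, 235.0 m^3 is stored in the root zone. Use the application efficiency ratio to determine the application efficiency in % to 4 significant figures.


Approach: apply the application efficiency ratio, Ea = (stored/applied)*100.
Ea = (235.0/436.4)*100 = 53.85 %
Therefore the application efficiency = 53.85 %.


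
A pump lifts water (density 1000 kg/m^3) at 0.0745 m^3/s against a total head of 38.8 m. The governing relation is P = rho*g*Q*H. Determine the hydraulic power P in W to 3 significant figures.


P = 1000 * 9.81 * 0.0745 * 38.8 = 28400 W
Therefore the hydraulic power P = 28400 W.


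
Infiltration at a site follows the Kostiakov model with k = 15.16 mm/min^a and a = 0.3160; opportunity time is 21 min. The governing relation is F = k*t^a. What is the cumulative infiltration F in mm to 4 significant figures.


F = 15.16 * 21^0.3160 = 39.68 mm
Therefore the cumulative infiltration F = 39.68 mm.


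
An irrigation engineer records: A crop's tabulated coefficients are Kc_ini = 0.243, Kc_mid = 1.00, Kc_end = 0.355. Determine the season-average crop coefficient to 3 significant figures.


Approach: apply a simple seasonal average, Kc_avg = (Kc_ini + Kc_mid + Kc_end)/3.
Kc_avg = (0.243 + 1.00 + 0.355)/3 = 0.533
Therefore the season-average crop coefficient = 0.533.


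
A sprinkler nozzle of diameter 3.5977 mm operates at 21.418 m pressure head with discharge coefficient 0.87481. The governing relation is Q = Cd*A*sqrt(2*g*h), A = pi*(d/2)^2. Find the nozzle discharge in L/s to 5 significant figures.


A = pi*(3.5977e-3/2)^2 = 1.016576e-05 m^2
Q = 0.87481 * 1.016576e-05 * sqrt(2*9.81*21.418) * 1000 = 0.18230 L/s
Therefore the nozzle discharge = 0.18230 L/s.


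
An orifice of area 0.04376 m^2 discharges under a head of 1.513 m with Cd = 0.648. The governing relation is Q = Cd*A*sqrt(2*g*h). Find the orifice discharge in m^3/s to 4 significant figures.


Q = 0.648 * 0.04376 * sqrt(2*9.81*1.513) = 0.1545 m^3/s
Therefore the orifice discharge = 0.1545 m^3/s.


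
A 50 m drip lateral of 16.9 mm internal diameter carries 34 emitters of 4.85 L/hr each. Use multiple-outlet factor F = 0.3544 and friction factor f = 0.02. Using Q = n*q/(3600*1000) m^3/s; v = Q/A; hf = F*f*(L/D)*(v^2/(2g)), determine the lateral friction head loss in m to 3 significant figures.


Q = 34*4.85/(3600*1000) = 4.5806e-05 m^3/s
A = pi*(16.9e-3/2)^2 = 2.2432e-04 m^2, so v = Q/A = 0.20420 m/s
hf = 0.3544*0.02*(50/0.0169)*(0.20420^2/(2*9.81)) = 0.0446 m
Therefore the lateral friction head loss = 0.0446 m.


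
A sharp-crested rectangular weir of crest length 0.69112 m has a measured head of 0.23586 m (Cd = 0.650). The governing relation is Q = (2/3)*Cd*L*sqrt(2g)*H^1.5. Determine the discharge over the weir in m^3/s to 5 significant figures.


Q = (2/3)*0.650*0.69112*sqrt(2*9.81)*0.23586^1.5 = 0.15195 m^3/s
Therefore the discharge over the weir = 0.15195 m^3/s.


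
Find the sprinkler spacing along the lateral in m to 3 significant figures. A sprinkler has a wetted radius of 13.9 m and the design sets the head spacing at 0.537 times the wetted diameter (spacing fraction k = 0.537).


Approach: apply the sprinkler spacing rule (spacing as a fraction of wetted diameter), S = k*(2*R).
S = 0.537 * (2 * 13.9) = 14.9 m
Therefore the sprinkler spacing along the lateral = 14.9 m.


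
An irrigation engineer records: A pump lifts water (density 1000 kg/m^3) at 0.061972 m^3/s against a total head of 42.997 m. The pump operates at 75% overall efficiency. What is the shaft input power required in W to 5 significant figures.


Approach: apply hydraulic power then efficiency conversion, P = rho*g*Q*H; P_in = P/eta.
Step 1 — hydraulic power (P = rho*g*Q*H):
  P = 1000 * 9.81 * 0.061972 * 42.997 = 26139.82 W
Step 2 — input power: P_in = P/eta = 26139.82 / 0.75 = 34853 W
Therefore the shaft input power required = 34853 W.


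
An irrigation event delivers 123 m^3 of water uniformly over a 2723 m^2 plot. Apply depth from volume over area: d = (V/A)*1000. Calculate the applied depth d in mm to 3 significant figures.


d = (123 / 2723) * 1000 = 45.2 mm
Therefore the applied depth d = 45.2 mm.


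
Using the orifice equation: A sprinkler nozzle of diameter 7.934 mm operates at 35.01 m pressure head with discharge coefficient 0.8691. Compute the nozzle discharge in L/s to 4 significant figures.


Approach: apply the orifice equation, Q = Cd*A*sqrt(2*g*h), A = pi*(d/2)^2.
A = pi*(7.934e-3/2)^2 = 4.94395e-05 m^2
Q = 0.8691 * 4.94395e-05 * sqrt(2*9.81*35.01) * 1000 = 1.126 L/s
Therefore the nozzle discharge = 1.126 L/s.


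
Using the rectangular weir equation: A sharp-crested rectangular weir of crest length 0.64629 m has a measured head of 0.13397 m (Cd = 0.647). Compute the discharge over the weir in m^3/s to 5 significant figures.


Approach: apply the rectangular weir equation, Q = (2/3)*Cd*L*sqrt(2g)*H^1.5.
Q = (2/3)*0.647*0.64629*sqrt(2*9.81)*0.13397^1.5 = 0.060548 m^3/s
Therefore the discharge over the weir = 0.060548 m^3/s.


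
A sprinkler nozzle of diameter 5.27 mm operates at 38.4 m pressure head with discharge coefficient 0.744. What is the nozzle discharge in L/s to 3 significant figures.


Approach: apply the orifice equation, Q = Cd*A*sqrt(2*g*h), A = pi*(d/2)^2.
A = pi*(5.27e-3/2)^2 = 2.1813e-05 m^2
Q = 0.744 * 2.1813e-05 * sqrt(2*9.81*38.4) * 1000 = 0.445 L/s
Therefore the nozzle discharge = 0.445 L/s.


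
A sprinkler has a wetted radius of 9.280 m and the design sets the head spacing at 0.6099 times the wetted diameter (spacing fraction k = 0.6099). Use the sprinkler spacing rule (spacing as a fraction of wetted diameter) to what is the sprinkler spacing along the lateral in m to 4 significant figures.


Approach: apply the sprinkler spacing rule (spacing as a fraction of wetted diameter), S = k*(2*R).
S = 0.6099 * (2 * 9.280) = 11.32 m
Therefore the sprinkler spacing along the lateral = 11.32 m.


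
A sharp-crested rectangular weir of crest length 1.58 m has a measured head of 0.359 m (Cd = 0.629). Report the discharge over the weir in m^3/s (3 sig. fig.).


Approach: apply the rectangular weir equation, Q = (2/3)*Cd*L*sqrt(2g)*H^1.5.
Q = (2/3)*0.629*1.58*sqrt(2*9.81)*0.359^1.5 = 0.631 m^3/s
Therefore the discharge over the weir = 0.631 m^3/s.


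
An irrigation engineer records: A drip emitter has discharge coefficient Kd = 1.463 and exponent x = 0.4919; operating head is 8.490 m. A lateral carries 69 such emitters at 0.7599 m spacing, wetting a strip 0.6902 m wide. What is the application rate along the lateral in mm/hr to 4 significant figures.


Approach: apply the emitter equation with a lateral mass balance, q = Kd*h^x; Q = n*q; rate = Q/(n*spacing*width).
Step 1 — single emitter flow (q = Kd*h^x):
  q = 1.463 * 8.490^0.4919 = 4.18961 L/hr
Step 2 — total lateral flow: Q = 69 * 4.18961 = 289.083 L/hr
Step 3 — wetted area: A = 69 * 0.7599 * 0.6902 = 36.1893 m^2
Step 4 — application rate: Q/A = 289.083/36.1893 = 7.988 mm/hr
Therefore the application rate along the lateral = 7.988 mm/hr.


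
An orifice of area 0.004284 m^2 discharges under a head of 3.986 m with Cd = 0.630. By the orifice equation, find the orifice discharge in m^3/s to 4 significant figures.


Approach: apply the orifice equation, Q = Cd*A*sqrt(2*g*h).
Q = 0.630 * 0.004284 * sqrt(2*9.81*3.986) = 0.02387 m^3/s
Therefore the orifice discharge = 0.02387 m^3/s.


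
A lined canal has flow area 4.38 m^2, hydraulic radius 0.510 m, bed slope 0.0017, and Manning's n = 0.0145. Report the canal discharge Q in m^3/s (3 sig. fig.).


Approach: apply Manning's equation, Q = (1/n)*A*R^(2/3)*S^(1/2).
Q = (1/0.0145) * 4.38 * 0.510^(2/3) * 0.0017^(1/2) = 7.95 m^3/s
Therefore the canal discharge Q = 7.95 m^3/s.


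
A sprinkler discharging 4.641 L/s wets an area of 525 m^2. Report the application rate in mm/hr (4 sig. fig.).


Approach: apply the application rate relation, rate = (Q/A)*3600.
rate = (4.641 / 525) * 3600 = 31.82 mm/hr
Therefore the application rate = 31.82 mm/hr.


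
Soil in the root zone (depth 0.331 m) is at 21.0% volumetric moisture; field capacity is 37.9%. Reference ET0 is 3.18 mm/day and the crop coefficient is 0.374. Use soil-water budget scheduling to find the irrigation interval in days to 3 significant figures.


Approach: apply soil-water budget scheduling, SMD = (FC-theta)/100*depth*1000; ETc = ET0*Kc; interval = SMD/ETc.
Step 1 — soil moisture deficit:
  SMD = (37.9 - 21.0)/100 * 0.331 * 1000 = 55.939 mm
Step 2 — daily crop ET (ETc = ET0*Kc):
  ETc = 3.18 * 0.374 = 1.1893 mm/day
Step 3 — irrigation interval (SMD/ETc):
  interval = 55.939 / 1.1893 = 47.0 days
Therefore the irrigation interval = 47.0 days.


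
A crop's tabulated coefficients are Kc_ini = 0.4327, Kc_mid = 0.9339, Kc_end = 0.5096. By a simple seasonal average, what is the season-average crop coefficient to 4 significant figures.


Approach: apply a simple seasonal average, Kc_avg = (Kc_ini + Kc_mid + Kc_end)/3.
Kc_avg = (0.4327 + 0.9339 + 0.5096)/3 = 0.6254
Therefore the season-average crop coefficient = 0.6254.


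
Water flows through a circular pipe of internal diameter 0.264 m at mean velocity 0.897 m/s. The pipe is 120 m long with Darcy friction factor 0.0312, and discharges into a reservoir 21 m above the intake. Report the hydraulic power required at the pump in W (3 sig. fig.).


Approach: apply continuity + Darcy-Weisbach + hydraulic power, Q = A*v; hf = f*(L/D)*(v^2/(2g)); H = static + hf; P = rho*g*Q*H.
Step 1 — flow rate (continuity, Q = A*v):
  A = pi*(0.264/2)^2 = 0.054739 m^2
  Q = 0.054739 * 0.897 = 0.049101 m^3/s
Step 2 — friction head loss (Darcy-Weisbach):
  hf = 0.0312 * (120/0.264) * (0.897^2 / (2*9.81))
  hf = 0.58159 m
Step 3 — total head: H = 21 + 0.58159 = 21.582 m
Step 4 — hydraulic power (P = rho*g*Q*H):
  P = 1000 * 9.81 * 0.049101 * 21.582 = 10400 W
Therefore the hydraulic power required at the pump = 10400 W.


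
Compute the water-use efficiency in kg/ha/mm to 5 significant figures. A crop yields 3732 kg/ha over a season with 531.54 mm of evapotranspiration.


Approach: apply the water-use efficiency ratio, WUE = yield/ET.
WUE = 3732 / 531.54 = 7.0211 kg/ha/mm
Therefore the water-use efficiency = 7.0211 kg/ha/mm.


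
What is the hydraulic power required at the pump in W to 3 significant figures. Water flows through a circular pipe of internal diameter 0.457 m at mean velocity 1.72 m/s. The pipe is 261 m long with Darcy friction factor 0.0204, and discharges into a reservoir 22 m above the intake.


Approach: apply continuity + Darcy-Weisbach + hydraulic power, Q = A*v; hf = f*(L/D)*(v^2/(2g)); H = static + hf; P = rho*g*Q*H.
Step 1 — flow rate (continuity, Q = A*v):
  A = pi*(0.457/2)^2 = 0.16403 m^2
  Q = 0.16403 * 1.72 = 0.28213 m^3/s
Step 2 — friction head loss (Darcy-Weisbach):
  hf = 0.0204 * (261/0.457) * (1.72^2 / (2*9.81))
  hf = 1.7568 m
Step 3 — total head: H = 22 + 1.7568 = 23.757 m
Step 4 — hydraulic power (P = rho*g*Q*H):
  P = 1000 * 9.81 * 0.28213 * 23.757 = 65800 W
Therefore the hydraulic power required at the pump = 65800 W.


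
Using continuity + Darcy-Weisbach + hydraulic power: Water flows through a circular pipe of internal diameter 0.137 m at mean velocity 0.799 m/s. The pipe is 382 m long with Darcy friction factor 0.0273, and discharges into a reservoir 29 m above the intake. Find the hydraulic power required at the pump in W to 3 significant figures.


Approach: apply continuity + Darcy-Weisbach + hydraulic power, Q = A*v; hf = f*(L/D)*(v^2/(2g)); H = static + hf; P = rho*g*Q*H.
Step 1 — flow rate (continuity, Q = A*v):
  A = pi*(0.137/2)^2 = 0.014741 m^2
  Q = 0.014741 * 0.799 = 0.011778 m^3/s
Step 2 — friction head loss (Darcy-Weisbach):
  hf = 0.0273 * (382/0.137) * (0.799^2 / (2*9.81))
  hf = 2.4769 m
Step 3 — total head: H = 29 + 2.4769 = 31.477 m
Step 4 — hydraulic power (P = rho*g*Q*H):
  P = 1000 * 9.81 * 0.011778 * 31.477 = 3640 W
Therefore the hydraulic power required at the pump = 3640 W.


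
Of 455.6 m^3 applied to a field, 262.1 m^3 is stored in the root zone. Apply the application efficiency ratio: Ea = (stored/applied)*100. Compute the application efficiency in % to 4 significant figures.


Ea = (262.1/455.6)*100 = 57.53 %
Therefore the application efficiency = 57.53 %.
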